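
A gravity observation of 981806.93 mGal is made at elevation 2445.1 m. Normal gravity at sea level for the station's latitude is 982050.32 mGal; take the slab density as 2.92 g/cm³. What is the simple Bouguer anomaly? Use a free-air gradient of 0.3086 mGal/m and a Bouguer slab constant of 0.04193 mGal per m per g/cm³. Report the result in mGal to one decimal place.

Free-air correction = 0.3086 × 2445.1 = 754.56 mGal
Free-air anomaly = 981806.93 − 982050.32 + (754.56) = 511.17 mGal
Bouguer slab correction = 0.04193 × 2.92 × 2445.1 = 299.37 mGal
Simple Bouguer anomaly = 511.17 − (299.37) = 211.80 mGal

211.8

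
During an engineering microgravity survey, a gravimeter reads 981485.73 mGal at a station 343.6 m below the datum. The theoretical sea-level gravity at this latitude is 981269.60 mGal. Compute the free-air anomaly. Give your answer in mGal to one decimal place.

Free-air correction = 0.3086 × -343.6 = -106.03 mGal
Free-air anomaly = 981485.73 − 981269.60 + (-106.03) = 110.10 mGal

110.1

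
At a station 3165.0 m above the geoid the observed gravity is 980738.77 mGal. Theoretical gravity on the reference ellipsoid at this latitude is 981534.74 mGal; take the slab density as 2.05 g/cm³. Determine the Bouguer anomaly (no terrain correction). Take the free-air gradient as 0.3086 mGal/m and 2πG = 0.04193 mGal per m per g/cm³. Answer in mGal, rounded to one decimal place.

-91.3

Free-air correction = 0.3086 × 3165.0 = 976.72 mGal
Free-air anomaly = 980738.77 − 981534.74 + (976.72) = 180.75 mGal
Bouguer slab correction = 0.04193 × 2.05 × 3165.0 = 272.05 mGal
Simple Bouguer anomaly = 180.75 − (272.05) = -91.30 mGal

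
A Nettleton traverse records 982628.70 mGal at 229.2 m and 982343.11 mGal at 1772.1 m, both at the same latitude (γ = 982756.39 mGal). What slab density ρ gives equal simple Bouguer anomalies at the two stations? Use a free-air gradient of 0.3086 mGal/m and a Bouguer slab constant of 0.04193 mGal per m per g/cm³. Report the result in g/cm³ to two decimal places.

Δg_obs = 982343.11 − 982628.70 = -285.59 mGal over Δh = 1772.1 − 229.2 = 1542.9 m
Equal Bouguer anomalies ⇒ Δg_obs + (0.3086 − 0.04193ρ)·Δh = 0
0.3086 − 0.04193ρ = −Δg_obs/Δh = 0.18510
ρ = (0.3086 − 0.18510) / 0.04193 = 2.95 g/cm³

2.95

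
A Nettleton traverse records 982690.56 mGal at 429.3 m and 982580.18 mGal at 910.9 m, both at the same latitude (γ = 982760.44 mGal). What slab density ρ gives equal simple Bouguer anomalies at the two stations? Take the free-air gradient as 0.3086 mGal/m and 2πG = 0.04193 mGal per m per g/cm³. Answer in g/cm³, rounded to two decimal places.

Δg_obs = 982580.18 − 982690.56 = -110.38 mGal over Δh = 910.9 − 429.3 = 481.6 m
Equal Bouguer anomalies ⇒ Δg_obs + (0.3086 − 0.04193ρ)·Δh = 0
0.3086 − 0.04193ρ = −Δg_obs/Δh = 0.22919
ρ = (0.3086 − 0.22919) / 0.04193 = 1.89 g/cm³

1.89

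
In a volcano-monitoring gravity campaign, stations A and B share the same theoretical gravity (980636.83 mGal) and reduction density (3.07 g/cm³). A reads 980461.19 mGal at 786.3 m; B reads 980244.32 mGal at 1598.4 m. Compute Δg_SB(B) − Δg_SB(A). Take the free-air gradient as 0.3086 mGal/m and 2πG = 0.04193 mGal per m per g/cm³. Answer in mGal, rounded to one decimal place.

Δg_SB(A) = 980461.19 − 980636.83 + 0.3086×786.3 − 0.04193×3.07×786.3 = -34.20 mGal
Δg_SB(B) = 980244.32 − 980636.83 + 0.3086×1598.4 − 0.04193×3.07×1598.4 = -105.00 mGal
Difference = -105.00 − (-34.20) = -70.80 mGal

-70.8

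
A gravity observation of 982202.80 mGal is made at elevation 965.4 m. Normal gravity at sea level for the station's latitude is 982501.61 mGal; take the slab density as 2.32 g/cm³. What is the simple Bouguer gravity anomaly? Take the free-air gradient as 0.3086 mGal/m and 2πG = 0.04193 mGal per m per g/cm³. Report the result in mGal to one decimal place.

Free-air correction = 0.3086 × 965.4 = 297.92 mGal
Free-air anomaly = 982202.80 − 982501.61 + (297.92) = -0.89 mGal
Bouguer slab correction = 0.04193 × 2.32 × 965.4 = 93.91 mGal
Simple Bouguer anomaly = -0.89 − (93.91) = -94.80 mGal

-94.8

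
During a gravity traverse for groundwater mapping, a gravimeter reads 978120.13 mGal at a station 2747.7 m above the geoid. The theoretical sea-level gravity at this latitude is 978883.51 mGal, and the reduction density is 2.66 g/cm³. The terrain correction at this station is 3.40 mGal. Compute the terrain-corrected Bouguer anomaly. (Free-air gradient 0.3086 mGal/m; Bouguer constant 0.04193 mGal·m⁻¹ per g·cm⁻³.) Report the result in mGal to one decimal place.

-218.5

Free-air correction = 0.3086 × 2747.7 = 847.94 mGal
Free-air anomaly = 978120.13 − 978883.51 + (847.94) = 84.56 mGal
Bouguer slab correction = 0.04193 × 2.66 × 2747.7 = 306.46 mGal
Simple Bouguer anomaly = 84.56 − (306.46) = -221.90 mGal
Complete Bouguer anomaly = -221.90 + 3.40 = -218.50 mGal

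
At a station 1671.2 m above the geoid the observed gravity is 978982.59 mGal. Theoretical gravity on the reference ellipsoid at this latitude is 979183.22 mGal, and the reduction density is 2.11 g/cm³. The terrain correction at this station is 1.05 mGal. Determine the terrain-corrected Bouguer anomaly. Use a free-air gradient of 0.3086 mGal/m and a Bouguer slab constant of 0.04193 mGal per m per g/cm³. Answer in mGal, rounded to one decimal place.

168.3

Free-air correction = 0.3086 × 1671.2 = 515.73 mGal
Free-air anomaly = 978982.59 − 979183.22 + (515.73) = 315.10 mGal
Bouguer slab correction = 0.04193 × 2.11 × 1671.2 = 147.85 mGal
Simple Bouguer anomaly = 315.10 − (147.85) = 167.25 mGal
Complete Bouguer anomaly = 167.25 + 1.05 = 168.30 mGal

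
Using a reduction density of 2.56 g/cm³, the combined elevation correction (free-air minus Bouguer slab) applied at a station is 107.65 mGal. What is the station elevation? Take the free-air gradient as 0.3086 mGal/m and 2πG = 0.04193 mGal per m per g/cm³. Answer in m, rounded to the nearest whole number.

535

Combined gradient = 0.3086 − 0.04193 × 2.56 = 0.2012592 mGal/m
h = 107.65 / 0.2012592 = 534.88 m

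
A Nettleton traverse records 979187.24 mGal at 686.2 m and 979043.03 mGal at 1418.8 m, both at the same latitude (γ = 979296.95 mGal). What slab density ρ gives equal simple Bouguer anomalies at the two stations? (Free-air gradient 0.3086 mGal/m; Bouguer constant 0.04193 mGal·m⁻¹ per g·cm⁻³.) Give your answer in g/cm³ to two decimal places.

2.67

Δg_obs = 979043.03 − 979187.24 = -144.21 mGal over Δh = 1418.8 − 686.2 = 732.6 m
Equal Bouguer anomalies ⇒ Δg_obs + (0.3086 − 0.04193ρ)·Δh = 0
0.3086 − 0.04193ρ = −Δg_obs/Δh = 0.19685
ρ = (0.3086 − 0.19685) / 0.04193 = 2.67 g/cm³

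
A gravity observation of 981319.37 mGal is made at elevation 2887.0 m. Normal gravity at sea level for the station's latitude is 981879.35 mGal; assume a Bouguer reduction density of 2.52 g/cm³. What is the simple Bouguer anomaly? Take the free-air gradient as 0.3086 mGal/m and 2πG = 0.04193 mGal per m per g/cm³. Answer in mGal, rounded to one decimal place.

Free-air correction = 0.3086 × 2887.0 = 890.93 mGal
Free-air anomaly = 981319.37 − 981879.35 + (890.93) = 330.95 mGal
Bouguer slab correction = 0.04193 × 2.52 × 2887.0 = 305.05 mGal
Simple Bouguer anomaly = 330.95 − (305.05) = 25.90 mGal

25.9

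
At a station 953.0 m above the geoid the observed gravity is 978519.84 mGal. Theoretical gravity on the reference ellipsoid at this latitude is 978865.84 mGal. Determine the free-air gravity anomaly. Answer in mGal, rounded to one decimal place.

Free-air correction = 0.3086 × 953.0 = 294.10 mGal
Free-air anomaly = 978519.84 − 978865.84 + (294.10) = -51.90 mGal

-51.9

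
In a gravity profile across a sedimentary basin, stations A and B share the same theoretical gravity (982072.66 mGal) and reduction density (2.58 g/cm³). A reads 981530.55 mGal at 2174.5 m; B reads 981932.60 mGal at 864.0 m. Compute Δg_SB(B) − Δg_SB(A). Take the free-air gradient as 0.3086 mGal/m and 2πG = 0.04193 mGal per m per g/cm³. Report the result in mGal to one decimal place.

Δg_SB(A) = 981530.55 − 982072.66 + 0.3086×2174.5 − 0.04193×2.58×2174.5 = -106.30 mGal
Δg_SB(B) = 981932.60 − 982072.66 + 0.3086×864.0 − 0.04193×2.58×864.0 = 33.10 mGal
Difference = 33.10 − (-106.30) = 139.40 mGal

139.4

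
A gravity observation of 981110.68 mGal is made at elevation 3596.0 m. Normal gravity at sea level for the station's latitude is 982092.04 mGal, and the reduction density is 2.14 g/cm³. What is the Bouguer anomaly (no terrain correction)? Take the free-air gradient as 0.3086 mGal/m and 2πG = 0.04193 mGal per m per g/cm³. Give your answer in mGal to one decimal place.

Free-air correction = 0.3086 × 3596.0 = 1109.73 mGal
Free-air anomaly = 981110.68 − 982092.04 + (1109.73) = 128.37 mGal
Bouguer slab correction = 0.04193 × 2.14 × 3596.0 = 322.67 mGal
Simple Bouguer anomaly = 128.37 − (322.67) = -194.30 mGal

-194.3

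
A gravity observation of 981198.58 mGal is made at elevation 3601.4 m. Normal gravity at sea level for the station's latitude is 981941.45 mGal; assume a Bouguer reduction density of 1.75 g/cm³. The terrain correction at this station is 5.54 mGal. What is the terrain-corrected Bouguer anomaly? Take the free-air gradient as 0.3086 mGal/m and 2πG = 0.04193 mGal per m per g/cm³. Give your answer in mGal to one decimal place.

Free-air correction = 0.3086 × 3601.4 = 1111.39 mGal
Free-air anomaly = 981198.58 − 981941.45 + (1111.39) = 368.52 mGal
Bouguer slab correction = 0.04193 × 1.75 × 3601.4 = 264.26 mGal
Simple Bouguer anomaly = 368.52 − (264.26) = 104.26 mGal
Complete Bouguer anomaly = 104.26 + 5.54 = 109.80 mGal

109.8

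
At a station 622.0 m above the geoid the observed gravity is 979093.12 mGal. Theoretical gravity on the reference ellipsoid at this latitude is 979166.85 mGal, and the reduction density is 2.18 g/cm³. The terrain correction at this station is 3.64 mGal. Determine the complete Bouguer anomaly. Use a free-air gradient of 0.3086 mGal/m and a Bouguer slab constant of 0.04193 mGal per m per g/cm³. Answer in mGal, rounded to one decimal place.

65.0

Free-air correction = 0.3086 × 622.0 = 191.95 mGal
Free-air anomaly = 979093.12 − 979166.85 + (191.95) = 118.22 mGal
Bouguer slab correction = 0.04193 × 2.18 × 622.0 = 56.86 mGal
Simple Bouguer anomaly = 118.22 − (56.86) = 61.36 mGal
Complete Bouguer anomaly = 61.36 + 3.64 = 65.00 mGal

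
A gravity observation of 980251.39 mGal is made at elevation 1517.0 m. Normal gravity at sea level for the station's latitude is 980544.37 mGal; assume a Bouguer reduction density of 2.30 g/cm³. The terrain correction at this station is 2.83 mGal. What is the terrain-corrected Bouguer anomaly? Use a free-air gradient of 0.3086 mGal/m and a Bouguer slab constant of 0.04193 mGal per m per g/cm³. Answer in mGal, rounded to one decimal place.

Free-air correction = 0.3086 × 1517.0 = 468.15 mGal
Free-air anomaly = 980251.39 − 980544.37 + (468.15) = 175.17 mGal
Bouguer slab correction = 0.04193 × 2.30 × 1517.0 = 146.30 mGal
Simple Bouguer anomaly = 175.17 − (146.30) = 28.87 mGal
Complete Bouguer anomaly = 28.87 + 2.83 = 31.70 mGal

31.7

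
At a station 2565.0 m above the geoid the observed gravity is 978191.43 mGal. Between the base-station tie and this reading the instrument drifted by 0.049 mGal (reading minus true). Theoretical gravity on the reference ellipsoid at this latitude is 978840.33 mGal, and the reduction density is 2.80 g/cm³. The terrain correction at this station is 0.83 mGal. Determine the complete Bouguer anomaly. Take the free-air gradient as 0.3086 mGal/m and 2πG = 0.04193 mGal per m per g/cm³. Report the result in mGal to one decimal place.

-157.7

Drift-corrected reading = 978191.43 − (0.049) = 978191.381 mGal
Free-air correction = 0.3086 × 2565.0 = 791.56 mGal
Free-air anomaly = 978191.381 − 978840.33 + (791.56) = 142.611 mGal
Bouguer slab correction = 0.04193 × 2.80 × 2565.0 = 301.14 mGal
Simple Bouguer anomaly = 142.611 − (301.14) = -158.529 mGal
Complete Bouguer anomaly = -158.529 + 0.83 = -157.699 mGal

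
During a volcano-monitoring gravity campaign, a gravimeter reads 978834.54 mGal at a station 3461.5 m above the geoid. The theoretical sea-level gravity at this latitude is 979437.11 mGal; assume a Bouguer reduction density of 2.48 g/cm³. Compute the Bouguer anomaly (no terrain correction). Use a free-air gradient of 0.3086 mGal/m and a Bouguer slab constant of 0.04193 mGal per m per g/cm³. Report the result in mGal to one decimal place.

Free-air correction = 0.3086 × 3461.5 = 1068.22 mGal
Free-air anomaly = 978834.54 − 979437.11 + (1068.22) = 465.65 mGal
Bouguer slab correction = 0.04193 × 2.48 × 3461.5 = 359.95 mGal
Simple Bouguer anomaly = 465.65 − (359.95) = 105.70 mGal

105.7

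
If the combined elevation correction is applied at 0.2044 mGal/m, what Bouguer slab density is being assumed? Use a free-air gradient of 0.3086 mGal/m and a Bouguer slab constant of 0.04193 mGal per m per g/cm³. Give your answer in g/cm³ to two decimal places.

0.2044 = 0.3086 − 0.04193 × ρ
ρ = (0.3086 − 0.2044) / 0.04193 = 2.49 g/cm³

2.49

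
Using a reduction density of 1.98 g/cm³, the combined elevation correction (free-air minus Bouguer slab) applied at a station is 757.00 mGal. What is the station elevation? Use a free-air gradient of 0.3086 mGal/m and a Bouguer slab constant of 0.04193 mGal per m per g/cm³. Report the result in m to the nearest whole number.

3356

Combined gradient = 0.3086 − 0.04193 × 1.98 = 0.2255786 mGal/m
h = 757.00 / 0.2255786 = 3355.81 m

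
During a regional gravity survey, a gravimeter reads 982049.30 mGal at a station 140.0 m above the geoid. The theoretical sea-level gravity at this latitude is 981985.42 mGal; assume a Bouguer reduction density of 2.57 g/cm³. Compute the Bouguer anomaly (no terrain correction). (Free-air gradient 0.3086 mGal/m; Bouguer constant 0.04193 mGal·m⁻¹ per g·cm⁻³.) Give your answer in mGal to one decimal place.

Free-air correction = 0.3086 × 140.0 = 43.20 mGal
Free-air anomaly = 982049.30 − 981985.42 + (43.20) = 107.08 mGal
Bouguer slab correction = 0.04193 × 2.57 × 140.0 = 15.09 mGal
Simple Bouguer anomaly = 107.08 − (15.09) = 91.99 mGal

92.0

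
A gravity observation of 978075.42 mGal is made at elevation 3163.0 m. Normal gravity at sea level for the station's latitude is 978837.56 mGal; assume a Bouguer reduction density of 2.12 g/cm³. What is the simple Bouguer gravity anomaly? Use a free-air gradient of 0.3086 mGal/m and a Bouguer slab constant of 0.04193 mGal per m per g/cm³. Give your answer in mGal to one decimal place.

Free-air correction = 0.3086 × 3163.0 = 976.10 mGal
Free-air anomaly = 978075.42 − 978837.56 + (976.10) = 213.96 mGal
Bouguer slab correction = 0.04193 × 2.12 × 3163.0 = 281.16 mGal
Simple Bouguer anomaly = 213.96 − (281.16) = -67.20 mGal

-67.2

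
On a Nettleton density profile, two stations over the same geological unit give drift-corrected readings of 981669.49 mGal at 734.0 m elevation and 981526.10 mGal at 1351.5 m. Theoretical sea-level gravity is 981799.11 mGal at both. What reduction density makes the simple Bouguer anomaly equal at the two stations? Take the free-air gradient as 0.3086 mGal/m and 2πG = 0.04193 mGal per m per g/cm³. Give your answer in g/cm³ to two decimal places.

Δg_obs = 981526.10 − 981669.49 = -143.39 mGal over Δh = 1351.5 − 734.0 = 617.5 m
Equal Bouguer anomalies ⇒ Δg_obs + (0.3086 − 0.04193ρ)·Δh = 0
0.3086 − 0.04193ρ = −Δg_obs/Δh = 0.23221
ρ = (0.3086 − 0.23221) / 0.04193 = 1.82 g/cm³

1.82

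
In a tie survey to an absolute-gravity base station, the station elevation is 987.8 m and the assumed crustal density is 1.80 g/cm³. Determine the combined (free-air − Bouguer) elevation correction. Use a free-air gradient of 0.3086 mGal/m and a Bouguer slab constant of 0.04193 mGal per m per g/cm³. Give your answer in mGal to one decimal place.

230.3

Combined gradient = 0.3086 − 0.04193 × 1.80 = 0.2331260 mGal/m
Combined elevation correction = 0.2331260 × 987.8 = 230.3 mGal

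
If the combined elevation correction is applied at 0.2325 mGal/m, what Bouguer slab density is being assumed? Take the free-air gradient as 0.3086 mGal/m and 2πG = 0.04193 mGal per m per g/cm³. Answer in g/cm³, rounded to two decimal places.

0.2325 = 0.3086 − 0.04193 × ρ
ρ = (0.3086 − 0.2325) / 0.04193 = 1.81 g/cm³

1.81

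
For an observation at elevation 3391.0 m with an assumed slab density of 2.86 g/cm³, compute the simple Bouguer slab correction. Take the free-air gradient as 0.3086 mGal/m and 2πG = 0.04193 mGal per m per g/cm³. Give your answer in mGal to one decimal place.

406.6

Bouguer slab correction = 0.04193 × 2.86 × 3391.0 = 406.6 mGal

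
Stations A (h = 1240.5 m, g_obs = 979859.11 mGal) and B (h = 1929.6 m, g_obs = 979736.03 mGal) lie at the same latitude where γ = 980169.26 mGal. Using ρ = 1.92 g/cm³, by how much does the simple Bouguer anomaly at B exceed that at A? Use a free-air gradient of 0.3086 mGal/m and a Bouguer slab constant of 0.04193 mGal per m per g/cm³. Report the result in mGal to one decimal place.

34.1

Δg_SB(A) = 979859.11 − 980169.26 + 0.3086×1240.5 − 0.04193×1.92×1240.5 = -27.20 mGal
Δg_SB(B) = 979736.03 − 980169.26 + 0.3086×1929.6 − 0.04193×1.92×1929.6 = 6.90 mGal
Difference = 6.90 − (-27.20) = 34.10 mGal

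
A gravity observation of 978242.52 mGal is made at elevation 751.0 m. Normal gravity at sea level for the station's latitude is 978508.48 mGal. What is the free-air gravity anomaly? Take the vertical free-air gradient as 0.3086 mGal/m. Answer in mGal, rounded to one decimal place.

-34.2

Free-air correction = 0.3086 × 751.0 = 231.76 mGal
Free-air anomaly = 978242.52 − 978508.48 + (231.76) = -34.20 mGal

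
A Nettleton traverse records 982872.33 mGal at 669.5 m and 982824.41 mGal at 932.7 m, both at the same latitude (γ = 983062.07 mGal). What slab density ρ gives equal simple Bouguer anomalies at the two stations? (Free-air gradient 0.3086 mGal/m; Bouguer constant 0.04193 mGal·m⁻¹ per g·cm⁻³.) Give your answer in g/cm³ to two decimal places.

Δg_obs = 982824.41 − 982872.33 = -47.92 mGal over Δh = 932.7 − 669.5 = 263.2 m
Equal Bouguer anomalies ⇒ Δg_obs + (0.3086 − 0.04193ρ)·Δh = 0
0.3086 − 0.04193ρ = −Δg_obs/Δh = 0.18207
ρ = (0.3086 − 0.18207) / 0.04193 = 3.02 g/cm³

3.02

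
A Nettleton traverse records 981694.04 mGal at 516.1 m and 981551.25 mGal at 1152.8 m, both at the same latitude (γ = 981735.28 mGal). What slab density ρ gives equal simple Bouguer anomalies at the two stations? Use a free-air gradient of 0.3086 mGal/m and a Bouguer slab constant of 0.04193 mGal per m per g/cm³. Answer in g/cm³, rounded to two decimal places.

2.01

Δg_obs = 981551.25 − 981694.04 = -142.79 mGal over Δh = 1152.8 − 516.1 = 636.7 m
Equal Bouguer anomalies ⇒ Δg_obs + (0.3086 − 0.04193ρ)·Δh = 0
0.3086 − 0.04193ρ = −Δg_obs/Δh = 0.22427
ρ = (0.3086 − 0.22427) / 0.04193 = 2.01 g/cm³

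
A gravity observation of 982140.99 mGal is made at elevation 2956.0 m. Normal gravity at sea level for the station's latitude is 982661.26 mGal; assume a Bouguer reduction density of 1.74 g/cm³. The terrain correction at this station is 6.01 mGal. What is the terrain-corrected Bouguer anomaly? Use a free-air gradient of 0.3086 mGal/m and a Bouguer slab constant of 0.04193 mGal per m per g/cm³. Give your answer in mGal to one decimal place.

182.3

Free-air correction = 0.3086 × 2956.0 = 912.22 mGal
Free-air anomaly = 982140.99 − 982661.26 + (912.22) = 391.95 mGal
Bouguer slab correction = 0.04193 × 1.74 × 2956.0 = 215.66 mGal
Simple Bouguer anomaly = 391.95 − (215.66) = 176.29 mGal
Complete Bouguer anomaly = 176.29 + 6.01 = 182.30 mGal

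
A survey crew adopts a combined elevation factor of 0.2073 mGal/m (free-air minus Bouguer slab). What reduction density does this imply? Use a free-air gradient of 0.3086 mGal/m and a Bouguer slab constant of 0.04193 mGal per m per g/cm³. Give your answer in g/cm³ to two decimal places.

2.42

0.2073 = 0.3086 − 0.04193 × ρ
ρ = (0.3086 − 0.2073) / 0.04193 = 2.42 g/cm³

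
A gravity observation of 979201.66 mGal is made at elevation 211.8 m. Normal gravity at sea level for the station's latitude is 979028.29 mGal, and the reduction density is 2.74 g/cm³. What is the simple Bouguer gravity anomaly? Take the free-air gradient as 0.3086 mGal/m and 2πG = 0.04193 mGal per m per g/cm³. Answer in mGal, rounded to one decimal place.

Free-air correction = 0.3086 × 211.8 = 65.36 mGal
Free-air anomaly = 979201.66 − 979028.29 + (65.36) = 238.73 mGal
Bouguer slab correction = 0.04193 × 2.74 × 211.8 = 24.33 mGal
Simple Bouguer anomaly = 238.73 − (24.33) = 214.40 mGal

214.4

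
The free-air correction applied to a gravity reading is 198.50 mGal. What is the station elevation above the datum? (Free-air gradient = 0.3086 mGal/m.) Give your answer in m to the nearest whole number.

643

h = 198.50 / 0.3086 = 643.23 m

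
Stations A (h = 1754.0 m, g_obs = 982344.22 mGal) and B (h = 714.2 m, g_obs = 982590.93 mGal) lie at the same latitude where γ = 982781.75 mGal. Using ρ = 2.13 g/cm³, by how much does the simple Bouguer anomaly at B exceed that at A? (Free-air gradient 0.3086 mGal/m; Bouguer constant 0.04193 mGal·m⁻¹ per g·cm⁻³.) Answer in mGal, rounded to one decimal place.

Δg_SB(A) = 982344.22 − 982781.75 + 0.3086×1754.0 − 0.04193×2.13×1754.0 = -52.90 mGal
Δg_SB(B) = 982590.93 − 982781.75 + 0.3086×714.2 − 0.04193×2.13×714.2 = -34.20 mGal
Difference = -34.20 − (-52.90) = 18.70 mGal

18.7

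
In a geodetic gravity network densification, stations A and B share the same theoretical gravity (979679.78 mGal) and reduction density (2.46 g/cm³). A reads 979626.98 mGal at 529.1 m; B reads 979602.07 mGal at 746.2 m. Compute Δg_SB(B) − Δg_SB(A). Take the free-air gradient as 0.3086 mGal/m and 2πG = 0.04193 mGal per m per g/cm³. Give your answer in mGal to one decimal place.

Δg_SB(A) = 979626.98 − 979679.78 + 0.3086×529.1 − 0.04193×2.46×529.1 = 55.90 mGal
Δg_SB(B) = 979602.07 − 979679.78 + 0.3086×746.2 − 0.04193×2.46×746.2 = 75.60 mGal
Difference = 75.60 − (55.90) = 19.70 mGal

19.7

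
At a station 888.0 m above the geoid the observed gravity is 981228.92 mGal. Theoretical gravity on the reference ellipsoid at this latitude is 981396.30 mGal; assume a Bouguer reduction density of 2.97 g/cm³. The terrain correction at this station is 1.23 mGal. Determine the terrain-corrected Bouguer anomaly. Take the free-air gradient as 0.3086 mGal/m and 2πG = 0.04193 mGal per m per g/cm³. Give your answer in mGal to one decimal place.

-2.7

Free-air correction = 0.3086 × 888.0 = 274.04 mGal
Free-air anomaly = 981228.92 − 981396.30 + (274.04) = 106.66 mGal
Bouguer slab correction = 0.04193 × 2.97 × 888.0 = 110.58 mGal
Simple Bouguer anomaly = 106.66 − (110.58) = -3.92 mGal
Complete Bouguer anomaly = -3.92 + 1.23 = -2.69 mGal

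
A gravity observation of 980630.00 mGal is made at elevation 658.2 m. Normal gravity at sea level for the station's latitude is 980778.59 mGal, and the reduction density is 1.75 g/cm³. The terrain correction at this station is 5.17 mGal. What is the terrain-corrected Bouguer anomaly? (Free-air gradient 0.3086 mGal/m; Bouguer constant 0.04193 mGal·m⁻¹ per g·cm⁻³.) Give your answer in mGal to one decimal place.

11.4

Free-air correction = 0.3086 × 658.2 = 203.12 mGal
Free-air anomaly = 980630.00 − 980778.59 + (203.12) = 54.53 mGal
Bouguer slab correction = 0.04193 × 1.75 × 658.2 = 48.30 mGal
Simple Bouguer anomaly = 54.53 − (48.30) = 6.23 mGal
Complete Bouguer anomaly = 6.23 + 5.17 = 11.40 mGal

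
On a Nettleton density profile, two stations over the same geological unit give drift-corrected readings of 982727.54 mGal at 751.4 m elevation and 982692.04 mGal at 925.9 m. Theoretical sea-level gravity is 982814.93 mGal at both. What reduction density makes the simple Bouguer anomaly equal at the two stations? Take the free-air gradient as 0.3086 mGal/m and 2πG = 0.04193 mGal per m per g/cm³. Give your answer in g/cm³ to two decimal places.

Δg_obs = 982692.04 − 982727.54 = -35.50 mGal over Δh = 925.9 − 751.4 = 174.5 m
Equal Bouguer anomalies ⇒ Δg_obs + (0.3086 − 0.04193ρ)·Δh = 0
0.3086 − 0.04193ρ = −Δg_obs/Δh = 0.20344
ρ = (0.3086 − 0.20344) / 0.04193 = 2.51 g/cm³

2.51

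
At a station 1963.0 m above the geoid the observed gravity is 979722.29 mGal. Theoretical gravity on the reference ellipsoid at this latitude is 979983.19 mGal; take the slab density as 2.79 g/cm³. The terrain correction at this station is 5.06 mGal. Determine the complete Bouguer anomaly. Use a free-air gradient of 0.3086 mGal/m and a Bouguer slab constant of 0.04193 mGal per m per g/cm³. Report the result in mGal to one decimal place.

120.3

Free-air correction = 0.3086 × 1963.0 = 605.78 mGal
Free-air anomaly = 979722.29 − 979983.19 + (605.78) = 344.88 mGal
Bouguer slab correction = 0.04193 × 2.79 × 1963.0 = 229.64 mGal
Simple Bouguer anomaly = 344.88 − (229.64) = 115.24 mGal
Complete Bouguer anomaly = 115.24 + 5.06 = 120.30 mGal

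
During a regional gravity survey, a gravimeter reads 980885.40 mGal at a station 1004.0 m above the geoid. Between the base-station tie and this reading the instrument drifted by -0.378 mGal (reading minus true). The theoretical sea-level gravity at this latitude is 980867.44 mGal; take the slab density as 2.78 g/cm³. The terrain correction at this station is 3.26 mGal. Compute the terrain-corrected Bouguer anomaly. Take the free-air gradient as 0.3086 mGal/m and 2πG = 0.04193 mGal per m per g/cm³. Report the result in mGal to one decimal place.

Drift-corrected reading = 980885.40 − (-0.378) = 980885.778 mGal
Free-air correction = 0.3086 × 1004.0 = 309.83 mGal
Free-air anomaly = 980885.778 − 980867.44 + (309.83) = 328.168 mGal
Bouguer slab correction = 0.04193 × 2.78 × 1004.0 = 117.03 mGal
Simple Bouguer anomaly = 328.168 − (117.03) = 211.138 mGal
Complete Bouguer anomaly = 211.138 + 3.26 = 214.398 mGal

214.4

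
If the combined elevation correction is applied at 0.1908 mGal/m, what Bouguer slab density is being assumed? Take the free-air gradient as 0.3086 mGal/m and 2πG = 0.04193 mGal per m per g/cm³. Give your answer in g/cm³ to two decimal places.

0.1908 = 0.3086 − 0.04193 × ρ
ρ = (0.3086 − 0.1908) / 0.04193 = 2.81 g/cm³

2.81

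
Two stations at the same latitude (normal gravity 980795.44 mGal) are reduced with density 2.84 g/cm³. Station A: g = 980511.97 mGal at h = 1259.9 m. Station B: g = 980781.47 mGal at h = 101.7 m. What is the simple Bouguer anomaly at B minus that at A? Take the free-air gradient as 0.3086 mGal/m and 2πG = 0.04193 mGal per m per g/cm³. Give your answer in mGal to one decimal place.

50.0

Δg_SB(A) = 980511.97 − 980795.44 + 0.3086×1259.9 − 0.04193×2.84×1259.9 = -44.70 mGal
Δg_SB(B) = 980781.47 − 980795.44 + 0.3086×101.7 − 0.04193×2.84×101.7 = 5.30 mGal
Difference = 5.30 − (-44.70) = 50.00 mGal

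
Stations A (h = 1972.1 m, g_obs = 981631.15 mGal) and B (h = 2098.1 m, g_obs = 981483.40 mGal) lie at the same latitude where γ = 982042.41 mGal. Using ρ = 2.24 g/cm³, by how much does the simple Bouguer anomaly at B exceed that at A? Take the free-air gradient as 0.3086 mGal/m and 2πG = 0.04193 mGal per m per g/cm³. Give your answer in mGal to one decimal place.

-120.7

Δg_SB(A) = 981631.15 − 982042.41 + 0.3086×1972.1 − 0.04193×2.24×1972.1 = 12.10 mGal
Δg_SB(B) = 981483.40 − 982042.41 + 0.3086×2098.1 − 0.04193×2.24×2098.1 = -108.60 mGal
Difference = -108.60 − (12.10) = -120.70 mGal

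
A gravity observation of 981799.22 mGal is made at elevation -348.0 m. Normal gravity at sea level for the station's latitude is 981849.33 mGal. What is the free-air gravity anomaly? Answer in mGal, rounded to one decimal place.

-157.5

Free-air correction = 0.3086 × -348.0 = -107.39 mGal
Free-air anomaly = 981799.22 − 981849.33 + (-107.39) = -157.50 mGal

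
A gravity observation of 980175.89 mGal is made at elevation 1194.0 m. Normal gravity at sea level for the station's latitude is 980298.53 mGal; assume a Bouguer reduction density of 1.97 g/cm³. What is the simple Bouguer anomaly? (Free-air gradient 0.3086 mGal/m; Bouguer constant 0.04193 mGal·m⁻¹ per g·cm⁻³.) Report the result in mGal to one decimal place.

147.2

Free-air correction = 0.3086 × 1194.0 = 368.47 mGal
Free-air anomaly = 980175.89 − 980298.53 + (368.47) = 245.83 mGal
Bouguer slab correction = 0.04193 × 1.97 × 1194.0 = 98.63 mGal
Simple Bouguer anomaly = 245.83 − (98.63) = 147.20 mGal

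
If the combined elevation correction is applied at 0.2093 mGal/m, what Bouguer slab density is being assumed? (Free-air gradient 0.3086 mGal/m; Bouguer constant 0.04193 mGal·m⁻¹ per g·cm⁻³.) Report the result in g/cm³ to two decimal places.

2.37

0.2093 = 0.3086 − 0.04193 × ρ
ρ = (0.3086 − 0.2093) / 0.04193 = 2.37 g/cm³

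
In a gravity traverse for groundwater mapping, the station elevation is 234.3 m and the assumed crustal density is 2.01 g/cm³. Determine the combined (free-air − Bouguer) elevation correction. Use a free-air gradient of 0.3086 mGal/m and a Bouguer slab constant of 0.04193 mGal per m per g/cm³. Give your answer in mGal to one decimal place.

Combined gradient = 0.3086 − 0.04193 × 2.01 = 0.2243207 mGal/m
Combined elevation correction = 0.2243207 × 234.3 = 52.6 mGal

52.6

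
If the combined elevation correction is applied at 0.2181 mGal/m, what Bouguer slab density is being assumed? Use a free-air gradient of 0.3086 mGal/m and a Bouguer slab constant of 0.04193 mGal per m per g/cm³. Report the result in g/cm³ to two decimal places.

2.16

0.2181 = 0.3086 − 0.04193 × ρ
ρ = (0.3086 − 0.2181) / 0.04193 = 2.16 g/cm³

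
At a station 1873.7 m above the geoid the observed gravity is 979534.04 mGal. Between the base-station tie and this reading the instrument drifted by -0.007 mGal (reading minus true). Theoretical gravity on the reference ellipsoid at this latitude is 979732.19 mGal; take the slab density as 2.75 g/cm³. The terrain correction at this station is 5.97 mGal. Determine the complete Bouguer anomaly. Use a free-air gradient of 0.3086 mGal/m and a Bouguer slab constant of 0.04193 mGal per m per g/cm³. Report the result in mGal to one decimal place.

Drift-corrected reading = 979534.04 − (-0.007) = 979534.047 mGal
Free-air correction = 0.3086 × 1873.7 = 578.22 mGal
Free-air anomaly = 979534.047 − 979732.19 + (578.22) = 380.077 mGal
Bouguer slab correction = 0.04193 × 2.75 × 1873.7 = 216.05 mGal
Simple Bouguer anomaly = 380.077 − (216.05) = 164.027 mGal
Complete Bouguer anomaly = 164.027 + 5.97 = 169.997 mGal

170.0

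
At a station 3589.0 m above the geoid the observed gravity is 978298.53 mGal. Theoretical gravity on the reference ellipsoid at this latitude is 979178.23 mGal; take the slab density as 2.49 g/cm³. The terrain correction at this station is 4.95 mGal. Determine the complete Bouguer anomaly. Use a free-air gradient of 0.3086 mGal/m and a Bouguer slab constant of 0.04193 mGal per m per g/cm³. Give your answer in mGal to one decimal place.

Free-air correction = 0.3086 × 3589.0 = 1107.57 mGal
Free-air anomaly = 978298.53 − 979178.23 + (1107.57) = 227.87 mGal
Bouguer slab correction = 0.04193 × 2.49 × 3589.0 = 374.71 mGal
Simple Bouguer anomaly = 227.87 − (374.71) = -146.84 mGal
Complete Bouguer anomaly = -146.84 + 4.95 = -141.89 mGal

-141.9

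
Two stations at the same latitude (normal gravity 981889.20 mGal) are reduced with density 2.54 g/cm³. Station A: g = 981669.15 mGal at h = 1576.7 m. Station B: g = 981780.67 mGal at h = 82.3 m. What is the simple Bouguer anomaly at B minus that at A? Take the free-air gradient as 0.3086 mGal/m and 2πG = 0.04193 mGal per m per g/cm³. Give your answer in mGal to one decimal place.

Δg_SB(A) = 981669.15 − 981889.20 + 0.3086×1576.7 − 0.04193×2.54×1576.7 = 98.60 mGal
Δg_SB(B) = 981780.67 − 981889.20 + 0.3086×82.3 − 0.04193×2.54×82.3 = -91.90 mGal
Difference = -91.90 − (98.60) = -190.50 mGal

-190.5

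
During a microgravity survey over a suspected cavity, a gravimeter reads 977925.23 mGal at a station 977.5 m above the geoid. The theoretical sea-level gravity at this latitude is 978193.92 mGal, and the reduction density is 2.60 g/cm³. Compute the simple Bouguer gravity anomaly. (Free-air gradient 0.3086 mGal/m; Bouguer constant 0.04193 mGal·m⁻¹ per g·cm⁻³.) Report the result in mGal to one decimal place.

-73.6

Free-air correction = 0.3086 × 977.5 = 301.66 mGal
Free-air anomaly = 977925.23 − 978193.92 + (301.66) = 32.97 mGal
Bouguer slab correction = 0.04193 × 2.60 × 977.5 = 106.57 mGal
Simple Bouguer anomaly = 32.97 − (106.57) = -73.60 mGal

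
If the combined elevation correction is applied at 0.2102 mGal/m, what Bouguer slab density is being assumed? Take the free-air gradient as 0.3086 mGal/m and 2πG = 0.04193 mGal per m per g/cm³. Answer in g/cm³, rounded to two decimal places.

0.2102 = 0.3086 − 0.04193 × ρ
ρ = (0.3086 − 0.2102) / 0.04193 = 2.35 g/cm³

2.35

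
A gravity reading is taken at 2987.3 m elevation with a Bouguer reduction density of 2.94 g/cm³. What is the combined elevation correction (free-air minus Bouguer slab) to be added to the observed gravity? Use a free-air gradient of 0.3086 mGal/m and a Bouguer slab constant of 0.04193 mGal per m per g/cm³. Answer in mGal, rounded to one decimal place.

553.6

Combined gradient = 0.3086 − 0.04193 × 2.94 = 0.1853258 mGal/m
Combined elevation correction = 0.1853258 × 2987.3 = 553.6 mGal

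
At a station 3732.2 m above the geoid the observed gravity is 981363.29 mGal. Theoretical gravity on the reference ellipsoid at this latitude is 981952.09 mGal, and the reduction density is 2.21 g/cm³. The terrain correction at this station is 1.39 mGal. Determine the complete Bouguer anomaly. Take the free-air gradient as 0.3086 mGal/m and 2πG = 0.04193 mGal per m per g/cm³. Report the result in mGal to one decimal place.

218.5

Free-air correction = 0.3086 × 3732.2 = 1151.76 mGal
Free-air anomaly = 981363.29 − 981952.09 + (1151.76) = 562.96 mGal
Bouguer slab correction = 0.04193 × 2.21 × 3732.2 = 345.85 mGal
Simple Bouguer anomaly = 562.96 − (345.85) = 217.11 mGal
Complete Bouguer anomaly = 217.11 + 1.39 = 218.50 mGal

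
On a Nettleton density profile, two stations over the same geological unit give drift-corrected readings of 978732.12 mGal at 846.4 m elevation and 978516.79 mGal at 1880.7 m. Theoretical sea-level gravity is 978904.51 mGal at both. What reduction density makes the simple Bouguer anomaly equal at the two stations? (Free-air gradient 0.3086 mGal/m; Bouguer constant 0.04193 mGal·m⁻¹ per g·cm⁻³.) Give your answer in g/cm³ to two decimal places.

2.39

Δg_obs = 978516.79 − 978732.12 = -215.33 mGal over Δh = 1880.7 − 846.4 = 1034.3 m
Equal Bouguer anomalies ⇒ Δg_obs + (0.3086 − 0.04193ρ)·Δh = 0
0.3086 − 0.04193ρ = −Δg_obs/Δh = 0.20819
ρ = (0.3086 − 0.20819) / 0.04193 = 2.39 g/cm³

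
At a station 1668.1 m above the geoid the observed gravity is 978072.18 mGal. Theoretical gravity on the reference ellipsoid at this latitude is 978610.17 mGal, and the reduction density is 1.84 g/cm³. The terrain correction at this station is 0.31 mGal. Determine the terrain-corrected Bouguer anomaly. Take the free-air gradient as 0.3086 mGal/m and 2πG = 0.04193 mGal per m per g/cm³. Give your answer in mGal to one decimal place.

-151.6

Free-air correction = 0.3086 × 1668.1 = 514.78 mGal
Free-air anomaly = 978072.18 − 978610.17 + (514.78) = -23.21 mGal
Bouguer slab correction = 0.04193 × 1.84 × 1668.1 = 128.70 mGal
Simple Bouguer anomaly = -23.21 − (128.70) = -151.91 mGal
Complete Bouguer anomaly = -151.91 + 0.31 = -151.60 mGal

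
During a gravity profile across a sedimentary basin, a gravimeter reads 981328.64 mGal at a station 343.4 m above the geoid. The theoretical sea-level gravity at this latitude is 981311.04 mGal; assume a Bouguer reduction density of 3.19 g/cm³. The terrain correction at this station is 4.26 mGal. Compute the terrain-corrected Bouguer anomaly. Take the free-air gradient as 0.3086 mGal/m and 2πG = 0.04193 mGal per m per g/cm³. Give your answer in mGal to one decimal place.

Free-air correction = 0.3086 × 343.4 = 105.97 mGal
Free-air anomaly = 981328.64 − 981311.04 + (105.97) = 123.57 mGal
Bouguer slab correction = 0.04193 × 3.19 × 343.4 = 45.93 mGal
Simple Bouguer anomaly = 123.57 − (45.93) = 77.64 mGal
Complete Bouguer anomaly = 77.64 + 4.26 = 81.90 mGal

81.9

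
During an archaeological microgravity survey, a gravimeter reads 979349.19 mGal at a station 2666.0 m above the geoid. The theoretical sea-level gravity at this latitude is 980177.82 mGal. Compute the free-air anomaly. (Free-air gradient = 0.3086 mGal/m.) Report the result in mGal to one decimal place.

Free-air correction = 0.3086 × 2666.0 = 822.73 mGal
Free-air anomaly = 979349.19 − 980177.82 + (822.73) = -5.90 mGal

-5.9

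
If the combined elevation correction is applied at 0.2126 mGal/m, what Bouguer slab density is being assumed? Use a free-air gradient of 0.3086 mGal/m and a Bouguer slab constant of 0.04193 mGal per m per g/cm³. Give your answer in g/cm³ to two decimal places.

2.29

0.2126 = 0.3086 − 0.04193 × ρ
ρ = (0.3086 − 0.2126) / 0.04193 = 2.29 g/cm³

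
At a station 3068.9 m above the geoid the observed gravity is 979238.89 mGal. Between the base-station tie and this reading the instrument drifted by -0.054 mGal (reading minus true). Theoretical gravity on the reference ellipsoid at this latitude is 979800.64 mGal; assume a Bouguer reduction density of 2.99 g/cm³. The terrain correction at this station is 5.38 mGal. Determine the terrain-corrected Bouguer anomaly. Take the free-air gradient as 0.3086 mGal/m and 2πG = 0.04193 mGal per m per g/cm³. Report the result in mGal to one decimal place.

Drift-corrected reading = 979238.89 − (-0.054) = 979238.944 mGal
Free-air correction = 0.3086 × 3068.9 = 947.06 mGal
Free-air anomaly = 979238.944 − 979800.64 + (947.06) = 385.364 mGal
Bouguer slab correction = 0.04193 × 2.99 × 3068.9 = 384.75 mGal
Simple Bouguer anomaly = 385.364 − (384.75) = 0.614 mGal
Complete Bouguer anomaly = 0.614 + 5.38 = 5.994 mGal

6.0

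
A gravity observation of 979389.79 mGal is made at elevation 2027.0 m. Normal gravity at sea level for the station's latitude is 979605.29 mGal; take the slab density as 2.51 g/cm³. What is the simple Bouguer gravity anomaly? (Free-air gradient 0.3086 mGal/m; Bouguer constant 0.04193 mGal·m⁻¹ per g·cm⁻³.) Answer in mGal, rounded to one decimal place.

196.7

Free-air correction = 0.3086 × 2027.0 = 625.53 mGal
Free-air anomaly = 979389.79 − 979605.29 + (625.53) = 410.03 mGal
Bouguer slab correction = 0.04193 × 2.51 × 2027.0 = 213.33 mGal
Simple Bouguer anomaly = 410.03 − (213.33) = 196.70 mGal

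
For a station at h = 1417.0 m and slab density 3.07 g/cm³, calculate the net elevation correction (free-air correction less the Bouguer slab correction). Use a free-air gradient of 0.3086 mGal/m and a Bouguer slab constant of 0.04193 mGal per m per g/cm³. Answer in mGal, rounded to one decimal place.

254.9

Combined gradient = 0.3086 − 0.04193 × 3.07 = 0.1798749 mGal/m
Combined elevation correction = 0.1798749 × 1417.0 = 254.9 mGal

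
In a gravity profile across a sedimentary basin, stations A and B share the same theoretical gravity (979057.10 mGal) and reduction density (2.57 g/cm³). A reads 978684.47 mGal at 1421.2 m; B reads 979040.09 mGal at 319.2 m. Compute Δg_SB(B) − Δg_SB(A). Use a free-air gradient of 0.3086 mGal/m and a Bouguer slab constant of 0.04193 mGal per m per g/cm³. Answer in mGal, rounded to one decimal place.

134.3

Δg_SB(A) = 978684.47 − 979057.10 + 0.3086×1421.2 − 0.04193×2.57×1421.2 = -87.20 mGal
Δg_SB(B) = 979040.09 − 979057.10 + 0.3086×319.2 − 0.04193×2.57×319.2 = 47.10 mGal
Difference = 47.10 − (-87.20) = 134.30 mGal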